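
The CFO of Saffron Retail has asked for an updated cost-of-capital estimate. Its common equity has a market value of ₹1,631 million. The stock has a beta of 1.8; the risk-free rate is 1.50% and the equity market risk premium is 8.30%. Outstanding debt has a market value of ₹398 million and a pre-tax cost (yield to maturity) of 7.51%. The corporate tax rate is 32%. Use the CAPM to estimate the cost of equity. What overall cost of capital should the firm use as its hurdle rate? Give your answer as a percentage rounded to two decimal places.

Cost of equity via CAPM: Re = 1.5% + 1.8 × 8.3% = 16.4400%.
Total capital V = 1631 + 398 = 2029.
Equity: weight = 1631/2029 = 0.8038; cost = 16.44%.
Debt: weight = 398/2029 = 0.1962; after-tax cost = 7.51% × (1 − 32%) = 5.1068%.
WACC = 0.8038 × 16.4400% + 0.1962 × 5.1068% = 14.2169%.

14.22%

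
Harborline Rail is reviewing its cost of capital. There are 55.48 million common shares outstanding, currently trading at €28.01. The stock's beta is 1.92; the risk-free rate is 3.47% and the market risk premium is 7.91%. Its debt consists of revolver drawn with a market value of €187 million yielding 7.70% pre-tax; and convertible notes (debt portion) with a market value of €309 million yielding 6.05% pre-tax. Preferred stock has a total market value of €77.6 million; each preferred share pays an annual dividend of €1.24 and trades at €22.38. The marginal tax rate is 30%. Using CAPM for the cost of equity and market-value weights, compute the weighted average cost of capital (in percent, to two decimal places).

14.92%

Cost of equity via CAPM: Re = 3.47% + 1.92 × 7.91% = 18.6572%.
Cost of preferred: Rp = 1.24 / 22.38 = 5.5407%.
Market value of equity E = 28.01 × 55.48m = 1553.9948m.
Total capital V = 1553.9948 + 77.6 + 187 + 309 = 2127.5948.
Equity: weight = 1553.9948/2127.5948 = 0.7304; cost = 18.6572%.
Preferred: weight = 77.6/2127.5948 = 0.0365; cost = 5.5407%.
Revolver drawn: weight = 187/2127.5948 = 0.0879; after-tax cost = 7.7% × (1 − 30%) = 5.3900%.
Convertible notes (debt portion): weight = 309/2127.5948 = 0.1452; after-tax cost = 6.05% × (1 − 30%) = 4.2350%.
WACC = 0.7304 × 18.6572% + 0.0365 × 5.5407% + 0.0879 × 5.3900% + 0.1452 × 4.2350% = 14.9181%.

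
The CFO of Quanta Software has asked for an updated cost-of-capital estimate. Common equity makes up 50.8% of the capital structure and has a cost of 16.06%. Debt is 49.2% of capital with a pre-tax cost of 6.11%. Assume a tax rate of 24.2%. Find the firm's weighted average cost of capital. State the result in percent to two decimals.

10.44%

After-tax cost of debt = 6.11% × (1 − 24.2%) = 4.6314%.
WACC = 0.508 × 16.0600% + 0.492 × 4.6314% = 10.4371%.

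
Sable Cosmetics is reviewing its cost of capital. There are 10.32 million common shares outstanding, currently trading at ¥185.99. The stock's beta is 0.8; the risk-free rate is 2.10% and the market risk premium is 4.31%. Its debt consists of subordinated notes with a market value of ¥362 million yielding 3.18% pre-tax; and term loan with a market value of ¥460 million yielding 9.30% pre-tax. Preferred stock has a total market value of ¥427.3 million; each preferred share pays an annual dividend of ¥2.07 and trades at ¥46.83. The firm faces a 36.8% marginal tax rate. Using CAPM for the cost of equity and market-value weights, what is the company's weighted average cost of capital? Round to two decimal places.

5.04%

Cost of equity via CAPM: Re = 2.1% + 0.8 × 4.31% = 5.5480%.
Cost of preferred: Rp = 2.07 / 46.83 = 4.4202%.
Market value of equity E = 185.99 × 10.32m = 1919.4168m.
Total capital V = 1919.4168 + 427.3 + 362 + 460 = 3168.7168.
Equity: weight = 1919.4168/3168.7168 = 0.6057; cost = 5.548%.
Preferred: weight = 427.3/3168.7168 = 0.1348; cost = 4.4202%.
Subordinated notes: weight = 362/3168.7168 = 0.1142; after-tax cost = 3.18% × (1 − 36.8%) = 2.0098%.
Term loan: weight = 460/3168.7168 = 0.1452; after-tax cost = 9.3% × (1 − 36.8%) = 5.8776%.
WACC = 0.6057 × 5.5480% + 0.1348 × 4.4202% + 0.1142 × 2.0098% + 0.1452 × 5.8776% = 5.0395%.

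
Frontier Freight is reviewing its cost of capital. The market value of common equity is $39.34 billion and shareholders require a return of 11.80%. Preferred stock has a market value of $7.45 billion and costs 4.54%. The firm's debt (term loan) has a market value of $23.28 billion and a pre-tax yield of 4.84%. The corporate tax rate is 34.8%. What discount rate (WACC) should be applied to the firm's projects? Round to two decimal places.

8.16%

Total capital V = 39.34 + 7.45 + 23.28 = 70.07.
Equity: weight = 39.34/70.07 = 0.5614; cost = 11.8%.
Preferred: weight = 7.45/70.07 = 0.1063; cost = 4.54%.
Term loan: weight = 23.28/70.07 = 0.3322; after-tax cost = 4.84% × (1 − 34.8%) = 3.1557%.
WACC = 0.5614 × 11.8000% + 0.1063 × 4.5400% + 0.3322 × 3.1557% = 8.1561%.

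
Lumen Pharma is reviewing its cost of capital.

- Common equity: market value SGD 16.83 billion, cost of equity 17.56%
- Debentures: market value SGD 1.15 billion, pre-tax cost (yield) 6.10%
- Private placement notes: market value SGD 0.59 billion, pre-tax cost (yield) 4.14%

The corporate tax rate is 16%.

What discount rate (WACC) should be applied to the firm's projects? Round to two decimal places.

Total capital V = 16.83 + 1.15 + 0.59 = 18.57.
Equity: weight = 16.83/18.57 = 0.9063; cost = 17.56%.
Debentures: weight = 1.15/18.57 = 0.0619; after-tax cost = 6.1% × (1 − 16%) = 5.1240%.
Private placement notes: weight = 0.59/18.57 = 0.0318; after-tax cost = 4.14% × (1 − 16%) = 3.4776%.
WACC = 0.9063 × 17.5600% + 0.0619 × 5.1240% + 0.0318 × 3.4776% = 16.3424%.

16.34%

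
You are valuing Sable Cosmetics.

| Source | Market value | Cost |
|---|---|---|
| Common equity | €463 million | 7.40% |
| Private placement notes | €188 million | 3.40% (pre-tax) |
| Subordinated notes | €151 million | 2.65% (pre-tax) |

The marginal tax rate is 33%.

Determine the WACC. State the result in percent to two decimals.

5.14%

Total capital V = 463 + 188 + 151 = 802.
Equity: weight = 463/802 = 0.5773; cost = 7.4%.
Private placement notes: weight = 188/802 = 0.2344; after-tax cost = 3.4% × (1 − 33%) = 2.2780%.
Subordinated notes: weight = 151/802 = 0.1883; after-tax cost = 2.65% × (1 − 33%) = 1.7755%.
WACC = 0.5773 × 7.4000% + 0.2344 × 2.2780% + 0.1883 × 1.7755% = 5.1404%.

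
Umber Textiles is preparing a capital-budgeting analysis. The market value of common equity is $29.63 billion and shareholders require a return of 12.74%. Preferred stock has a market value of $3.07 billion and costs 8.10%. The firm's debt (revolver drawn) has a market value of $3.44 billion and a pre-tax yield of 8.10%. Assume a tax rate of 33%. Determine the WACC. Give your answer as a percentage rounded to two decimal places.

Total capital V = 29.63 + 3.07 + 3.44 = 36.14.
Equity: weight = 29.63/36.14 = 0.8199; cost = 12.74%.
Preferred: weight = 3.07/36.14 = 0.0849; cost = 8.1%.
Revolver drawn: weight = 3.44/36.14 = 0.0952; after-tax cost = 8.1% × (1 − 33%) = 5.4270%.
WACC = 0.8199 × 12.7400% + 0.0849 × 8.1000% + 0.0952 × 5.4270% = 11.6498%.

11.65%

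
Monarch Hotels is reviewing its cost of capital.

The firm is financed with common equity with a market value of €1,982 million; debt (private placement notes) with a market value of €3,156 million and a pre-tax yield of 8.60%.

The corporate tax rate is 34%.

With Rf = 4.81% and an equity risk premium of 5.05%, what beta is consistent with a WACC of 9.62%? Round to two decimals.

Total capital V = 1982 + 3156 = 5138.
Equity weight = 1982/5138 = 0.3858.
Private placement notes weight = 3156/5138 = 0.6142.
Debt contribution = 0.6142 × 8.6% × (1 − 34%) = 3.4865%.
Required equity contribution = 9.62% − 3.4865% = 6.1335%  ⇒  Re = 15.9002%.
CAPM: 15.9002% = 4.81% + β × 5.05%  ⇒  β = 2.1961.

2.20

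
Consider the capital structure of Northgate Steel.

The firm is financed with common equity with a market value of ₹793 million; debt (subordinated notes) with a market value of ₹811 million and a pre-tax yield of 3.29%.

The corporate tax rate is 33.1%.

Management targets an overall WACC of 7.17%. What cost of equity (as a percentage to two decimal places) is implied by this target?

12.25%

Total capital V = 793 + 811 = 1604.
Equity weight = 793/1604 = 0.4944.
Subordinated notes weight = 811/1604 = 0.5056.
Debt contribution = 0.5056 × 3.29% × (1 − 33.1%) = 1.1129%.
Required equity contribution = 7.17% − 1.1129% = 6.0571%.
Re = 6.0571% / 0.4944 = 12.2518%.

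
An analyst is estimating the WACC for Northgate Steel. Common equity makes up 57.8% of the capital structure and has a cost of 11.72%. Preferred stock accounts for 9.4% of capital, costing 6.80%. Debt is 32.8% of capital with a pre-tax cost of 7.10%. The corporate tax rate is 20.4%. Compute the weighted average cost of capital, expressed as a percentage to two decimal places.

9.27%

After-tax cost of debt = 7.1% × (1 − 20.4%) = 5.6516%.
WACC = 0.578 × 11.7200% + 0.094 × 6.8000% + 0.328 × 5.6516% = 9.2671%.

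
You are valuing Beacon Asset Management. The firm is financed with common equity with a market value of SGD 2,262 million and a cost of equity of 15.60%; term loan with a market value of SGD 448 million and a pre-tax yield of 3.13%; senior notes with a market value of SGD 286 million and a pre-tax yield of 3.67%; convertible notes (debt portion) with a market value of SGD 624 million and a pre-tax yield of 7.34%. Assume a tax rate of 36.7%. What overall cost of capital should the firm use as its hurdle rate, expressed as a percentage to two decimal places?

Total capital V = 2262 + 448 + 286 + 624 = 3620.
Equity: weight = 2262/3620 = 0.6249; cost = 15.6%.
Term loan: weight = 448/3620 = 0.1238; after-tax cost = 3.13% × (1 − 36.7%) = 1.9813%.
Senior notes: weight = 286/3620 = 0.0790; after-tax cost = 3.67% × (1 − 36.7%) = 2.3231%.
Convertible notes (debt portion): weight = 624/3620 = 0.1724; after-tax cost = 7.34% × (1 − 36.7%) = 4.6462%.
WACC = 0.6249 × 15.6000% + 0.1238 × 1.9813% + 0.0790 × 2.3231% + 0.1724 × 4.6462% = 10.9775%.

10.98%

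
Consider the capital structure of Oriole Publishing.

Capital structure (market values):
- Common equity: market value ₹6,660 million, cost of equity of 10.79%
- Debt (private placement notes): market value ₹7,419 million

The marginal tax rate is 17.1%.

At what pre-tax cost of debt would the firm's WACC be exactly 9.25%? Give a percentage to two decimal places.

9.49%

Total capital V = 6660 + 7419 = 14079.
Equity weight = 6660/14079 = 0.4730.
Private placement notes weight = 7419/14079 = 0.5270.
Equity contribution = 0.4730 × 10.79% = 5.1042%.
Remaining for debt = 9.25% − 5.1042% = 4.1458%.
Rd × (1 − 17.1%) × 0.5270 = 4.1458%  ⇒  Rd = 9.4904%.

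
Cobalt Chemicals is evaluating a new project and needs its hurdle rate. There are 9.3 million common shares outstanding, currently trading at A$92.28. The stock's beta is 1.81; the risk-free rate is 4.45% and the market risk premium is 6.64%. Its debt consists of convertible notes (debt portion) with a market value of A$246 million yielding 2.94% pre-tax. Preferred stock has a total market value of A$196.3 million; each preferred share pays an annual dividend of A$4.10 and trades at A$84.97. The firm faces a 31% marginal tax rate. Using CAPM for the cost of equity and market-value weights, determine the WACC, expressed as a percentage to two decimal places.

11.98%

Cost of equity via CAPM: Re = 4.45% + 1.81 × 6.64% = 16.4684%.
Cost of preferred: Rp = 4.1 / 84.97 = 4.8252%.
Market value of equity E = 92.28 × 9.3m = 858.204m.
Total capital V = 858.204 + 196.3 + 246 = 1300.504.
Equity: weight = 858.204/1300.504 = 0.6599; cost = 16.4684%.
Preferred: weight = 196.3/1300.504 = 0.1509; cost = 4.8252%.
Convertible notes (debt portion): weight = 246/1300.504 = 0.1892; after-tax cost = 2.94% × (1 − 31%) = 2.0286%.
WACC = 0.6599 × 16.4684% + 0.1509 × 4.8252% + 0.1892 × 2.0286% = 11.9796%.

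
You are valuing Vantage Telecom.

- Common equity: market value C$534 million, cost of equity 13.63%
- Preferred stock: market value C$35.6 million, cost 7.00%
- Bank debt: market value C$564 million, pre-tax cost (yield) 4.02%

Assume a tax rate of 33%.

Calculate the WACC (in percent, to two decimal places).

7.98%

Total capital V = 534 + 35.6 + 564 = 1133.6.
Equity: weight = 534/1133.6 = 0.4711; cost = 13.63%.
Preferred: weight = 35.6/1133.6 = 0.0314; cost = 7%.
Bank debt: weight = 564/1133.6 = 0.4975; after-tax cost = 4.02% × (1 − 33%) = 2.6934%.
WACC = 0.4711 × 13.6300% + 0.0314 × 7.0000% + 0.4975 × 2.6934% = 7.9805%.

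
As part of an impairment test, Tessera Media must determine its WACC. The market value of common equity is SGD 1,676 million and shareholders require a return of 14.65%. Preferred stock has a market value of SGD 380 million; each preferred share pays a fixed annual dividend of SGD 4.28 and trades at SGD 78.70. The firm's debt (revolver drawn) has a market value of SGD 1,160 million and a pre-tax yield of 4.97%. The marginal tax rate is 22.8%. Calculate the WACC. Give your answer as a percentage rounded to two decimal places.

Cost of preferred: Rp = 4.28 / 78.7 = 5.4384%.
Total capital V = 1676 + 380 + 1160 = 3216.
Equity: weight = 1676/3216 = 0.5211; cost = 14.65%.
Preferred: weight = 380/3216 = 0.1182; cost = 5.4384%.
Revolver drawn: weight = 1160/3216 = 0.3607; after-tax cost = 4.97% × (1 − 22.8%) = 3.8368%.
WACC = 0.5211 × 14.6500% + 0.1182 × 5.4384% + 0.3607 × 3.8368% = 9.6613%.

9.66%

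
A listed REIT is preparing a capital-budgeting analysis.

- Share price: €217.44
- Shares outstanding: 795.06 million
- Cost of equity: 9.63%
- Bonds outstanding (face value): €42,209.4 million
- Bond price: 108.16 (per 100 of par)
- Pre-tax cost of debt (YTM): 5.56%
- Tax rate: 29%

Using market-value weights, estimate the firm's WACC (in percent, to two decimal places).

8.44%

Market value of equity E = 217.44 × 795.06m = 172877.8464m. Market value of debt D = 42209.4m × 108.16/100 = 45653.68704m.
Total capital V = 172877.8464 + 45653.68704 = 218531.53344.
Equity: weight = 172877.8464/218531.53344 = 0.7911; cost = 9.63%.
Bonds outstanding: weight = 45653.68704/218531.53344 = 0.2089; after-tax cost = 5.56% × (1 − 29%) = 3.9476%.
WACC = 0.7911 × 9.6300% + 0.2089 × 3.9476% = 8.4429%.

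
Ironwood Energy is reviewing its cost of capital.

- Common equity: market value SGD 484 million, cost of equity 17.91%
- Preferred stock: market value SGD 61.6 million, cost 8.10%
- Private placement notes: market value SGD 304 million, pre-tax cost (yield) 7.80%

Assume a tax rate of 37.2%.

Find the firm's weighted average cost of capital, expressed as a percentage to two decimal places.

12.54%

Total capital V = 484 + 61.6 + 304 = 849.6.
Equity: weight = 484/849.6 = 0.5697; cost = 17.91%.
Preferred: weight = 61.6/849.6 = 0.0725; cost = 8.1%.
Private placement notes: weight = 304/849.6 = 0.3578; after-tax cost = 7.8% × (1 − 37.2%) = 4.8984%.
WACC = 0.5697 × 17.9100% + 0.0725 × 8.1000% + 0.3578 × 4.8984% = 12.5430%.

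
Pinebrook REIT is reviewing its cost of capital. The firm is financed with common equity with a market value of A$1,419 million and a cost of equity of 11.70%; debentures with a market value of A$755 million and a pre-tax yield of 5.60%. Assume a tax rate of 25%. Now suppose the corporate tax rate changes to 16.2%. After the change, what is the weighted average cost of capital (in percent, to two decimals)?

After the change:
Total capital V = 1419 + 755 = 2174.
Equity: weight = 1419/2174 = 0.6527; cost = 11.7%.
Debentures: weight = 755/2174 = 0.3473; after-tax cost = 5.6% × (1 − 16.2%) = 4.6928%.
WACC = 0.6527 × 11.7000% + 0.3473 × 4.6928% = 9.2665%.

9.27%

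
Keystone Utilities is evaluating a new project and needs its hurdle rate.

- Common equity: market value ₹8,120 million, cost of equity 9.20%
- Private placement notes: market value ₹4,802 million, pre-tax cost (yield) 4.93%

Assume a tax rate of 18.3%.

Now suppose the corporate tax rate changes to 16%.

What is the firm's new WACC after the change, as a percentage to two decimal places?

After the change:
Total capital V = 8120 + 4802 = 12922.
Equity: weight = 8120/12922 = 0.6284; cost = 9.2%.
Private placement notes: weight = 4802/12922 = 0.3716; after-tax cost = 4.93% × (1 − 16%) = 4.1412%.
WACC = 0.6284 × 9.2000% + 0.3716 × 4.1412% = 7.3201%.

7.32%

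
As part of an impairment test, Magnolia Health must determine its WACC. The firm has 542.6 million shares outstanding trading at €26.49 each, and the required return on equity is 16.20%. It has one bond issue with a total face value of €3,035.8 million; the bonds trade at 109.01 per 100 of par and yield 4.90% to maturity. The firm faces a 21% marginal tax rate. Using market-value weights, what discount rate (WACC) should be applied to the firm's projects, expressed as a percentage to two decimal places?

Market value of equity E = 26.49 × 542.6m = 14373.474m. Market value of debt D = 3035.8m × 109.01/100 = 3309.32558m.
Total capital V = 14373.474 + 3309.32558 = 17682.79958.
Equity: weight = 14373.474/17682.79958 = 0.8129; cost = 16.2%.
Bonds outstanding: weight = 3309.32558/17682.79958 = 0.1871; after-tax cost = 4.9% × (1 − 21%) = 3.8710%.
WACC = 0.8129 × 16.2000% + 0.1871 × 3.8710% = 13.8926%.

13.89%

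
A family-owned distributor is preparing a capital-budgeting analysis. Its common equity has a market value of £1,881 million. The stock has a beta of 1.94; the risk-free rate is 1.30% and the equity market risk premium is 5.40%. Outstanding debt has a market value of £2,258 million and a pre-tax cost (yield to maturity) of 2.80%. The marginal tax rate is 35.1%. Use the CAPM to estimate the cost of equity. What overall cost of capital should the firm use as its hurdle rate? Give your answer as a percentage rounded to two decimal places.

Cost of equity via CAPM: Re = 1.3% + 1.94 × 5.4% = 11.7760%.
Total capital V = 1881 + 2258 = 4139.
Equity: weight = 1881/4139 = 0.4545; cost = 11.776%.
Debt: weight = 2258/4139 = 0.5455; after-tax cost = 2.8% × (1 − 35.1%) = 1.8172%.
WACC = 0.4545 × 11.7760% + 0.5455 × 1.8172% = 6.3431%.

6.34%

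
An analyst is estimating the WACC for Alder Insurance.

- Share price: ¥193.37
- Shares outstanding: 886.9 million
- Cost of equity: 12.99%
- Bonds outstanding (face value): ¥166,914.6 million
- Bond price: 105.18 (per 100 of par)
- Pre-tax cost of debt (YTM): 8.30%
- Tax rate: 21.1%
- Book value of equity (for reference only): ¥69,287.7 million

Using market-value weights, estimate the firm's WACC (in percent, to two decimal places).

9.73%

Market value of equity E = 193.37 × 886.9m = 171499.853m. Market value of debt D = 166914.6m × 105.18/100 = 175560.77628m.
Total capital V = 171499.853 + 175560.77628 = 347060.62928.
Equity: weight = 171499.853/347060.62928 = 0.4941; cost = 12.99%.
Bonds outstanding: weight = 175560.77628/347060.62928 = 0.5059; after-tax cost = 8.3% × (1 − 21.1%) = 6.5487%.
WACC = 0.4941 × 12.9900% + 0.5059 × 6.5487% = 9.7317%.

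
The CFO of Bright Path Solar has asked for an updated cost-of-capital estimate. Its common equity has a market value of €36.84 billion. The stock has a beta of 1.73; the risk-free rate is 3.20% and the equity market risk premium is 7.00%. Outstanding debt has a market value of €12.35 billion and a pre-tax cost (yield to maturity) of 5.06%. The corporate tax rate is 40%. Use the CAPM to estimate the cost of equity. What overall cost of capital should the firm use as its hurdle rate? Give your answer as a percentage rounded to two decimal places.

12.23%

Cost of equity via CAPM: Re = 3.2% + 1.73 × 7.0% = 15.3100%.
Total capital V = 36.84 + 12.35 = 49.19.
Equity: weight = 36.84/49.19 = 0.7489; cost = 15.31%.
Debt: weight = 12.35/49.19 = 0.2511; after-tax cost = 5.06% × (1 − 40%) = 3.0360%.
WACC = 0.7489 × 15.3100% + 0.2511 × 3.0360% = 12.2284%.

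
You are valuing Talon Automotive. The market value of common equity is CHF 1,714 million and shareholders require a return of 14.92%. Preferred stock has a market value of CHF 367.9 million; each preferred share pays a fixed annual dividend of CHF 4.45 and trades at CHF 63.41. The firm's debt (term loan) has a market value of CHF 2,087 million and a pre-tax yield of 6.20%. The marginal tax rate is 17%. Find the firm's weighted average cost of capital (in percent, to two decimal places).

Cost of preferred: Rp = 4.45 / 63.41 = 7.0178%.
Total capital V = 1714 + 367.9 + 2087 = 4168.9.
Equity: weight = 1714/4168.9 = 0.4111; cost = 14.92%.
Preferred: weight = 367.9/4168.9 = 0.0882; cost = 7.0178%.
Term loan: weight = 2087/4168.9 = 0.5006; after-tax cost = 6.2% × (1 − 17%) = 5.1460%.
WACC = 0.4111 × 14.9200% + 0.0882 × 7.0178% + 0.5006 × 5.1460% = 9.3297%.

9.33%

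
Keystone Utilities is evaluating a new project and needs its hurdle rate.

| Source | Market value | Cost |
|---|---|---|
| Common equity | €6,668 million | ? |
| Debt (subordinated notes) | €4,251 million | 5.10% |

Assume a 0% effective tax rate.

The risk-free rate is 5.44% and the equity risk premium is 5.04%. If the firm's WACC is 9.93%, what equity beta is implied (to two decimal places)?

Total capital V = 6668 + 4251 = 10919.
Equity weight = 6668/10919 = 0.6107.
Subordinated notes weight = 4251/10919 = 0.3893.
Debt contribution = 0.3893 × 5.1% × (1 − 0%) = 1.9855%.
Required equity contribution = 9.93% − 1.9855% = 7.9445%  ⇒  Re = 13.0092%.
CAPM: 13.0092% = 5.44% + β × 5.04%  ⇒  β = 1.5018.

1.50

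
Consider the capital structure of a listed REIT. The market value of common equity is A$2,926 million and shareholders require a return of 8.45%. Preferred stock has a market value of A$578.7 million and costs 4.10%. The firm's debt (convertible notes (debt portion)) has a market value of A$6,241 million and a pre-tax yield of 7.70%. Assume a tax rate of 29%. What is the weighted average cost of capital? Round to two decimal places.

Total capital V = 2926 + 578.7 + 6241 = 9745.7.
Equity: weight = 2926/9745.7 = 0.3002; cost = 8.45%.
Preferred: weight = 578.7/9745.7 = 0.0594; cost = 4.1%.
Convertible notes (debt portion): weight = 6241/9745.7 = 0.6404; after-tax cost = 7.7% × (1 − 29%) = 5.4670%.
WACC = 0.3002 × 8.4500% + 0.0594 × 4.1000% + 0.6404 × 5.4670% = 6.2814%.

6.28%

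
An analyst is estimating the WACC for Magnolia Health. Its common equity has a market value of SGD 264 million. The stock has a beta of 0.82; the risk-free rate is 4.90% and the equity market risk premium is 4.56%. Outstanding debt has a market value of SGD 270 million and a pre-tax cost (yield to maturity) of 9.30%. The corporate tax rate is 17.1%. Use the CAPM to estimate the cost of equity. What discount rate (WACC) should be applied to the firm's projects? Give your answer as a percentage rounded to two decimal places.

8.17%

Cost of equity via CAPM: Re = 4.9% + 0.82 × 4.56% = 8.6392%.
Total capital V = 264 + 270 = 534.
Equity: weight = 264/534 = 0.4944; cost = 8.6392%.
Debt: weight = 270/534 = 0.5056; after-tax cost = 9.3% × (1 − 17.1%) = 7.7097%.
WACC = 0.4944 × 8.6392% + 0.5056 × 7.7097% = 8.1692%.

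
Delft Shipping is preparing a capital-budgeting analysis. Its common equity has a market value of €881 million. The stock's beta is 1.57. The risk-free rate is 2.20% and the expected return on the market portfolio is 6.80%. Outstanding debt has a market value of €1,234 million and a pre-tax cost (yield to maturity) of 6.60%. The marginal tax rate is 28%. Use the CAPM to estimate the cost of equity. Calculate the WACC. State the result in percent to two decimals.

6.70%

Market risk premium = 6.8% − 2.2% = 4.6%.
Cost of equity via CAPM: Re = 2.2% + 1.57 × 4.6% = 9.4220%.
Total capital V = 881 + 1234 = 2115.
Equity: weight = 881/2115 = 0.4165; cost = 9.422%.
Debt: weight = 1234/2115 = 0.5835; after-tax cost = 6.6% × (1 − 28%) = 4.7520%.
WACC = 0.4165 × 9.4220% + 0.5835 × 4.7520% = 6.6973%.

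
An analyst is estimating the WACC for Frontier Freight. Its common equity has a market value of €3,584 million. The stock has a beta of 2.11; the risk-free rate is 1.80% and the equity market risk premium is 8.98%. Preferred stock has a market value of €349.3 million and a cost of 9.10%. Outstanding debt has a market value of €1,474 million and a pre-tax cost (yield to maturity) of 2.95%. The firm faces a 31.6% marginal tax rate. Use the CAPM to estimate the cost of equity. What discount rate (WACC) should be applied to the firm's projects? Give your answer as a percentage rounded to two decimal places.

Cost of equity via CAPM: Re = 1.8% + 2.11 × 8.98% = 20.7478%.
Total capital V = 3584 + 349.3 + 1474 = 5407.3.
Equity: weight = 3584/5407.3 = 0.6628; cost = 20.7478%.
Preferred: weight = 349.3/5407.3 = 0.0646; cost = 9.1%.
Debt: weight = 1474/5407.3 = 0.2726; after-tax cost = 2.95% × (1 − 31.6%) = 2.0178%.
WACC = 0.6628 × 20.7478% + 0.0646 × 9.1000% + 0.2726 × 2.0178% = 14.8897%.

14.89%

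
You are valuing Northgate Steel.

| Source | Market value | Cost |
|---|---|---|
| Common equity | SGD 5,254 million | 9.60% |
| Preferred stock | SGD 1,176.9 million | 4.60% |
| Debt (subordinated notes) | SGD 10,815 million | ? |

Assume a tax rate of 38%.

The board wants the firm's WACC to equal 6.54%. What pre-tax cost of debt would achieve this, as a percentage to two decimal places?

8.49%

Total capital V = 5254 + 1176.9 + 10815 = 17245.9.
Equity weight = 5254/17245.9 = 0.3047.
Preferred weight = 1176.9/17245.9 = 0.0682.
Subordinated notes weight = 10815/17245.9 = 0.6271.
Equity contribution = 0.3047 × 9.6% = 2.9247%.
Preferred contribution = 0.0682 × 4.6% = 0.3139%.
Remaining for debt = 6.54% − 3.2386% = 3.3014%.
Rd × (1 − 38%) × 0.6271 = 3.3014%  ⇒  Rd = 8.4912%.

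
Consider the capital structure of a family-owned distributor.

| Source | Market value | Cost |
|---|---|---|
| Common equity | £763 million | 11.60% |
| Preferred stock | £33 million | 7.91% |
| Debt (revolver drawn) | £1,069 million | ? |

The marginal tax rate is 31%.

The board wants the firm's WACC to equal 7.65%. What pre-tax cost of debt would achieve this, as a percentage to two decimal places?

6.99%

Total capital V = 763 + 33 + 1069 = 1865.
Equity weight = 763/1865 = 0.4091.
Preferred weight = 33/1865 = 0.0177.
Revolver drawn weight = 1069/1865 = 0.5732.
Equity contribution = 0.4091 × 11.6% = 4.7457%.
Preferred contribution = 0.0177 × 7.91% = 0.1400%.
Remaining for debt = 7.65% − 4.8857% = 2.7643%.
Rd × (1 − 31%) × 0.5732 = 2.7643%  ⇒  Rd = 6.9894%.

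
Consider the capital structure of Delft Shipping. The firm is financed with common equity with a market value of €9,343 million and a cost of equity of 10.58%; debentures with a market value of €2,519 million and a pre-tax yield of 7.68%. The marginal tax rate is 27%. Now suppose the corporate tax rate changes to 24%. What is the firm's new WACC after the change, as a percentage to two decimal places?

After the change:
Total capital V = 9343 + 2519 = 11862.
Equity: weight = 9343/11862 = 0.7876; cost = 10.58%.
Debentures: weight = 2519/11862 = 0.2124; after-tax cost = 7.68% × (1 − 24%) = 5.8368%.
WACC = 0.7876 × 10.5800% + 0.2124 × 5.8368% = 9.5727%.

9.57%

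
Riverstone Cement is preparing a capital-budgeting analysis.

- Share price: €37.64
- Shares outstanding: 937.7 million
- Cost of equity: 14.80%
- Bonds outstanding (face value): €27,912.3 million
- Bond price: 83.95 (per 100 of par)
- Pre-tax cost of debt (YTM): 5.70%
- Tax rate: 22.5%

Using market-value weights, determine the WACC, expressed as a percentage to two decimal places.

10.66%

Market value of equity E = 37.64 × 937.7m = 35295.028m. Market value of debt D = 27912.3m × 83.95/100 = 23432.37585m.
Total capital V = 35295.028 + 23432.37585 = 58727.40385.
Equity: weight = 35295.028/58727.40385 = 0.6010; cost = 14.8%.
Bonds outstanding: weight = 23432.37585/58727.40385 = 0.3990; after-tax cost = 5.7% × (1 − 22.5%) = 4.4175%.
WACC = 0.6010 × 14.8000% + 0.3990 × 4.4175% = 10.6574%.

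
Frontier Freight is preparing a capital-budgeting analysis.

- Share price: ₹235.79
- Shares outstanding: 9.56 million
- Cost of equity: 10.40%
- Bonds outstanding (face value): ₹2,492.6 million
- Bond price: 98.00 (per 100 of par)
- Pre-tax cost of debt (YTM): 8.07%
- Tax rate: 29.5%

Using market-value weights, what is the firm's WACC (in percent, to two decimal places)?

Market value of equity E = 235.79 × 9.56m = 2254.1524m. Market value of debt D = 2492.6m × 98.0/100 = 2442.748m.
Total capital V = 2254.1524 + 2442.748 = 4696.9004.
Equity: weight = 2254.1524/4696.9004 = 0.4799; cost = 10.4%.
Bonds outstanding: weight = 2442.748/4696.9004 = 0.5201; after-tax cost = 8.07% × (1 − 29.5%) = 5.6894%.
WACC = 0.4799 × 10.4000% + 0.5201 × 5.6894% = 7.9501%.

7.95%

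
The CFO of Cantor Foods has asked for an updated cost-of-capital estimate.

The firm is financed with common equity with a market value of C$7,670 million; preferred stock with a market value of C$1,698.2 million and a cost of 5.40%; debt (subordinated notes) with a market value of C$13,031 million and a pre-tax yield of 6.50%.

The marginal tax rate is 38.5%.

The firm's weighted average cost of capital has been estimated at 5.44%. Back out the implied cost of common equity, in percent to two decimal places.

Total capital V = 7670 + 1698.2 + 13031 = 22399.2.
Equity weight = 7670/22399.2 = 0.3424.
Preferred weight = 1698.2/22399.2 = 0.0758.
Subordinated notes weight = 13031/22399.2 = 0.5818.
Debt contribution = 0.5818 × 6.5% × (1 − 38.5%) = 2.3256%.
Preferred contribution = 0.0758 × 5.4% = 0.4094%.
Required equity contribution = 5.44% − 2.7350% = 2.7050%.
Re = 2.7050% / 0.3424 = 7.8996%.

7.90%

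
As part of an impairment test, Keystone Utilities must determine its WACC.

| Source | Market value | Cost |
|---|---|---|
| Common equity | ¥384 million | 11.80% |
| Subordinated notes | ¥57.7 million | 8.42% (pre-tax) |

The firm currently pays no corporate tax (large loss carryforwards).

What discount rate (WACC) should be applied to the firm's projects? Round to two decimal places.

Total capital V = 384 + 57.7 = 441.7.
Equity: weight = 384/441.7 = 0.8694; cost = 11.8%.
Subordinated notes: weight = 57.7/441.7 = 0.1306; after-tax cost = 8.42% × (1 − 0%) = 8.4200%.
WACC = 0.8694 × 11.8000% + 0.1306 × 8.4200% = 11.3585%.

11.36%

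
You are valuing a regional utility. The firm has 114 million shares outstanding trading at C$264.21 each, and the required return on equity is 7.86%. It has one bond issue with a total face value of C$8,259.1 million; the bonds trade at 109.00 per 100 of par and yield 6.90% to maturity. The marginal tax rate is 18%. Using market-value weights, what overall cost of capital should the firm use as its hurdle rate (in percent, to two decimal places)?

Market value of equity E = 264.21 × 114m = 30119.94m. Market value of debt D = 8259.1m × 109.0/100 = 9002.419m.
Total capital V = 30119.94 + 9002.419 = 39122.359.
Equity: weight = 30119.94/39122.359 = 0.7699; cost = 7.86%.
Bonds outstanding: weight = 9002.419/39122.359 = 0.2301; after-tax cost = 6.9% × (1 − 18%) = 5.6580%.
WACC = 0.7699 × 7.8600% + 0.2301 × 5.6580% = 7.3533%.

7.35%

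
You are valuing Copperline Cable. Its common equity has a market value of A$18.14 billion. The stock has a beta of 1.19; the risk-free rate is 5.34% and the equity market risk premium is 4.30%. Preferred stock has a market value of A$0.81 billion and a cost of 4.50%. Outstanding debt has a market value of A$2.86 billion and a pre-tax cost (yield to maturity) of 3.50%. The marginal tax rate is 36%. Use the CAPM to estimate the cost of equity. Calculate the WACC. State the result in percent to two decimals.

Cost of equity via CAPM: Re = 5.34% + 1.19 × 4.3% = 10.4570%.
Total capital V = 18.14 + 0.81 + 2.86 = 21.81.
Equity: weight = 18.14/21.81 = 0.8317; cost = 10.457%.
Preferred: weight = 0.81/21.81 = 0.0371; cost = 4.5%.
Debt: weight = 2.86/21.81 = 0.1311; after-tax cost = 3.5% × (1 − 36%) = 2.2400%.
WACC = 0.8317 × 10.4570% + 0.0371 × 4.5000% + 0.1311 × 2.2400% = 9.1582%.

9.16%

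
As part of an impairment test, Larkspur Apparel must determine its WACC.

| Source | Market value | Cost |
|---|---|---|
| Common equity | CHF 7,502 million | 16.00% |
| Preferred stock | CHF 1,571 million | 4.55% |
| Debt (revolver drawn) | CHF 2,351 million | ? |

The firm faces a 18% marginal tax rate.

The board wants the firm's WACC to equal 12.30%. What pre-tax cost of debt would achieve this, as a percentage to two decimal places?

6.92%

Total capital V = 7502 + 1571 + 2351 = 11424.
Equity weight = 7502/11424 = 0.6567.
Preferred weight = 1571/11424 = 0.1375.
Revolver drawn weight = 2351/11424 = 0.2058.
Equity contribution = 0.6567 × 16% = 10.5070%.
Preferred contribution = 0.1375 × 4.55% = 0.6257%.
Remaining for debt = 12.3% − 11.1327% = 1.1673%.
Rd × (1 − 18%) × 0.2058 = 1.1673%  ⇒  Rd = 6.9172%.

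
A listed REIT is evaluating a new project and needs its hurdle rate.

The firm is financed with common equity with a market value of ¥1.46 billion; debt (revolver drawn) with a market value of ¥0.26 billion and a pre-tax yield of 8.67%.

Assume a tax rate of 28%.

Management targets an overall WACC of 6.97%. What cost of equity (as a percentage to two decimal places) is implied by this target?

7.10%

Total capital V = 1.46 + 0.26 = 1.72.
Equity weight = 1.46/1.72 = 0.8488.
Revolver drawn weight = 0.26/1.72 = 0.1512.
Debt contribution = 0.1512 × 8.67% × (1 − 28%) = 0.9436%.
Required equity contribution = 6.97% − 0.9436% = 6.0264%.
Re = 6.0264% / 0.8488 = 7.0996%.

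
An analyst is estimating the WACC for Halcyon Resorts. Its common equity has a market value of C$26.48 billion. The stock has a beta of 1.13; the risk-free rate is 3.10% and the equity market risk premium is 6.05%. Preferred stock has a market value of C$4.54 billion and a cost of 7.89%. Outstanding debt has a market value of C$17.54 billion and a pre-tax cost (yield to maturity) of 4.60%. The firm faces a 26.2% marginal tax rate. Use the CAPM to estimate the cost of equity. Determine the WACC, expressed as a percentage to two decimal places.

Cost of equity via CAPM: Re = 3.1% + 1.13 × 6.05% = 9.9365%.
Total capital V = 26.48 + 4.54 + 17.54 = 48.56.
Equity: weight = 26.48/48.56 = 0.5453; cost = 9.9365%.
Preferred: weight = 4.54/48.56 = 0.0935; cost = 7.89%.
Debt: weight = 17.54/48.56 = 0.3612; after-tax cost = 4.6% × (1 − 26.2%) = 3.3948%.
WACC = 0.5453 × 9.9365% + 0.0935 × 7.8900% + 0.3612 × 3.3948% = 7.3823%.

7.38%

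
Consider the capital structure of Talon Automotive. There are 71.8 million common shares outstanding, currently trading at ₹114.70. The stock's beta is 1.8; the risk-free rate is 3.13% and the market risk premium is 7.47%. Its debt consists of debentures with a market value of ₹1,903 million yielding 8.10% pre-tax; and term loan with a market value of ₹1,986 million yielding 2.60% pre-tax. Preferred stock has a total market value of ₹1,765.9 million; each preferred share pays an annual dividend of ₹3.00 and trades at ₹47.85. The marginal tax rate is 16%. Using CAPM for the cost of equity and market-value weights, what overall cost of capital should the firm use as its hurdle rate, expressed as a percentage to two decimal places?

Cost of equity via CAPM: Re = 3.13% + 1.8 × 7.47% = 16.5760%.
Cost of preferred: Rp = 3.0 / 47.85 = 6.2696%.
Market value of equity E = 114.7 × 71.8m = 8235.46m.
Total capital V = 8235.46 + 1765.9 + 1903 + 1986 = 13890.36.
Equity: weight = 8235.46/13890.36 = 0.5929; cost = 16.576%.
Preferred: weight = 1765.9/13890.36 = 0.1271; cost = 6.2696%.
Debentures: weight = 1903/13890.36 = 0.1370; after-tax cost = 8.1% × (1 − 16%) = 6.8040%.
Term loan: weight = 1986/13890.36 = 0.1430; after-tax cost = 2.6% × (1 − 16%) = 2.1840%.
WACC = 0.5929 × 16.5760% + 0.1271 × 6.2696% + 0.1370 × 6.8040% + 0.1430 × 2.1840% = 11.8692%.

11.87%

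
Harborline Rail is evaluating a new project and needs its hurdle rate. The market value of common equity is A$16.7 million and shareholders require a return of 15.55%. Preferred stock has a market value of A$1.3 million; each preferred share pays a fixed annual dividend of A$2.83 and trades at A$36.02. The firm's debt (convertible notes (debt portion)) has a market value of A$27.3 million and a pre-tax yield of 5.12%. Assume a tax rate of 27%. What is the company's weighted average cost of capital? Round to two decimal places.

8.21%

Cost of preferred: Rp = 2.83 / 36.02 = 7.8567%.
Total capital V = 16.7 + 1.3 + 27.3 = 45.3.
Equity: weight = 16.7/45.3 = 0.3687; cost = 15.55%.
Preferred: weight = 1.3/45.3 = 0.0287; cost = 7.8567%.
Convertible notes (debt portion): weight = 27.3/45.3 = 0.6026; after-tax cost = 5.12% × (1 − 27%) = 3.7376%.
WACC = 0.3687 × 15.5500% + 0.0287 × 7.8567% + 0.6026 × 3.7376% = 8.2105%.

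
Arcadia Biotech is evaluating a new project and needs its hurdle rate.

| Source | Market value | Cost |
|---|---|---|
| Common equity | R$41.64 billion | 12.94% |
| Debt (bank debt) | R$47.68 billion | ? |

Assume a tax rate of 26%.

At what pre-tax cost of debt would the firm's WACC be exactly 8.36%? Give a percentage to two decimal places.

Total capital V = 41.64 + 47.68 = 89.32.
Equity weight = 41.64/89.32 = 0.4662.
Bank debt weight = 47.68/89.32 = 0.5338.
Equity contribution = 0.4662 × 12.94% = 6.0325%.
Remaining for debt = 8.36% − 6.0325% = 2.3275%.
Rd × (1 − 26%) × 0.5338 = 2.3275%  ⇒  Rd = 5.8921%.

5.89%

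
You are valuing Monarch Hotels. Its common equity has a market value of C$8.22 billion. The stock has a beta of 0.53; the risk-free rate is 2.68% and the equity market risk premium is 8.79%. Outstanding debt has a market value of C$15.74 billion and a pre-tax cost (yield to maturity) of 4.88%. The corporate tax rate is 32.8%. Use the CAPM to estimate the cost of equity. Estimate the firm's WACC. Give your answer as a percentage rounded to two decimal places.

Cost of equity via CAPM: Re = 2.68% + 0.53 × 8.79% = 7.3387%.
Total capital V = 8.22 + 15.74 = 23.96.
Equity: weight = 8.22/23.96 = 0.3431; cost = 7.3387%.
Debt: weight = 15.74/23.96 = 0.6569; after-tax cost = 4.88% × (1 − 32.8%) = 3.2794%.
WACC = 0.3431 × 7.3387% + 0.6569 × 3.2794% = 4.6720%.

4.67%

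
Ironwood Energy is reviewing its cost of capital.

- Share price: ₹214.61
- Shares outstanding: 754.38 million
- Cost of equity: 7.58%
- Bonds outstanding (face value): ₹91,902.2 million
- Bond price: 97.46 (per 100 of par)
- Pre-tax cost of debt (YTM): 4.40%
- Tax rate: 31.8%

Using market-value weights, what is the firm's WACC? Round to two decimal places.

5.95%

Market value of equity E = 214.61 × 754.38m = 161897.4918m. Market value of debt D = 91902.2m × 97.46/100 = 89567.88412m.
Total capital V = 161897.4918 + 89567.88412 = 251465.37592.
Equity: weight = 161897.4918/251465.37592 = 0.6438; cost = 7.58%.
Bonds outstanding: weight = 89567.88412/251465.37592 = 0.3562; after-tax cost = 4.4% × (1 − 31.8%) = 3.0008%.
WACC = 0.6438 × 7.5800% + 0.3562 × 3.0008% = 5.9490%.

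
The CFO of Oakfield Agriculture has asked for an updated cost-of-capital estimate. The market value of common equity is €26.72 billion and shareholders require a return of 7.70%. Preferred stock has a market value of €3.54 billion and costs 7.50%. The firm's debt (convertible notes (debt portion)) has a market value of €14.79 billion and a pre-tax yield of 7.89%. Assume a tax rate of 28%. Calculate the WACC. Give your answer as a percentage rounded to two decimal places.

7.02%

Total capital V = 26.72 + 3.54 + 14.79 = 45.05.
Equity: weight = 26.72/45.05 = 0.5931; cost = 7.7%.
Preferred: weight = 3.54/45.05 = 0.0786; cost = 7.5%.
Convertible notes (debt portion): weight = 14.79/45.05 = 0.3283; after-tax cost = 7.89% × (1 − 28%) = 5.6808%.
WACC = 0.5931 × 7.7000% + 0.0786 × 7.5000% + 0.3283 × 5.6808% = 7.0214%.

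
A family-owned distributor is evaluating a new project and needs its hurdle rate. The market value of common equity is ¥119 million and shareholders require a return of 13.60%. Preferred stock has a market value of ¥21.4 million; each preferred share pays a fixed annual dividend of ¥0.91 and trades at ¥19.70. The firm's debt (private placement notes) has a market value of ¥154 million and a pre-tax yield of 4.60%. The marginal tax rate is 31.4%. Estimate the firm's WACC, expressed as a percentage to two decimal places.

Cost of preferred: Rp = 0.91 / 19.7 = 4.6193%.
Total capital V = 119 + 21.4 + 154 = 294.4.
Equity: weight = 119/294.4 = 0.4042; cost = 13.6%.
Preferred: weight = 21.4/294.4 = 0.0727; cost = 4.6193%.
Private placement notes: weight = 154/294.4 = 0.5231; after-tax cost = 4.6% × (1 − 31.4%) = 3.1556%.
WACC = 0.4042 × 13.6000% + 0.0727 × 4.6193% + 0.5231 × 3.1556% = 7.4837%.

7.48%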